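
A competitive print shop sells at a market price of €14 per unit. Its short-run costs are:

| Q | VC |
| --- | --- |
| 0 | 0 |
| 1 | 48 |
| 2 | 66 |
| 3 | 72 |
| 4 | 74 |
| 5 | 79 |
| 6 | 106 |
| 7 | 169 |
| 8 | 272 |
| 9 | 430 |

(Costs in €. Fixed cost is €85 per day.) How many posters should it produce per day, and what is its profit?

Q = 0 (shut down); profit = -€85

Profit at each row (π = 14Q − TC): Q=0: -85; Q=1: -119; Q=2: -123; Q=3: -115; Q=4: -103; Q=5: -94; Q=6: -107; Q=7: -156; Q=8: -245; Q=9: -389.
Profit is highest at Q = 0. Equivalently, the lowest AVC in the table is 79/5 ≈ €15.80 at Q = 5, and P = €14 falls below it — price never covers variable cost, so the firm shuts down and loses only its fixed cost.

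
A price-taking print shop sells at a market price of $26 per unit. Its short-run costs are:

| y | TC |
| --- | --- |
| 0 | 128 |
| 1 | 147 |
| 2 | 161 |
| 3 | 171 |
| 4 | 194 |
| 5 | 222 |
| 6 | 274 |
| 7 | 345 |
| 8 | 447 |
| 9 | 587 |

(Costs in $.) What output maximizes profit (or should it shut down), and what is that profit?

Compute π = P·y − TC at each output: y=0: -128; y=1: -121; y=2: -109; y=3: -93; y=4: -90; y=5: -92; y=6: -118; y=7: -163; y=8: -239; y=9: -353.
Profit is maximized at y = 4. AVC there is 66/4 = $16.50 ≤ P, so producing beats shutting down (which would give -$128).

y = 4; profit = -$90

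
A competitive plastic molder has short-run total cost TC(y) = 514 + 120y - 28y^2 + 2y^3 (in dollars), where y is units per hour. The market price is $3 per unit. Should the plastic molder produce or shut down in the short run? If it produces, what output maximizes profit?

Shut down

Strip out fixed cost: VC = 120y - 28y^2 + 2y^3. Then AVC = 120 - 28y + 2y^2 and MC = 120 - 56y + 6y^2.
The AVC parabola has its vertex at y = 28/4 = 7, where AVC = 120 - 28·7 + 2·7^2 = $22.
P = $3 lies below min AVC = $22; no output level covers variable cost.
Best response: produce nothing and absorb the $514 fixed cost.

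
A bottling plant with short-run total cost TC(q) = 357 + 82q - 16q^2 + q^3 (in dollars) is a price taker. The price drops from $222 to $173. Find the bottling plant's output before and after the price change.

MC = 82 - 32q + 3q^2; the shutdown threshold is min AVC = $18 (at q = 8).
At P = $222 ≥ min AVC, set P = MC on the rising branch: q = 14.
At P = $173 ≥ min AVC, set P = MC: q = 13. The firm stays open but cuts output.

Output falls from 14 to 13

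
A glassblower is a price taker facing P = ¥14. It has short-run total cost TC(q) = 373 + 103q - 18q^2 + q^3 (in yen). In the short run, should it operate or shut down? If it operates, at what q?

Shut down

From TC, MC = TC'(q) = 103 - 36q + 3q^2 and AVC = VC/q = 103 - 18q + q^2.
AVC is minimized where dAVC/dq = -18 + 2q = 0, at q = 9; min AVC = 103 - 18·9 + 9^2 = ¥22.
P = ¥14 lies below min AVC = ¥22; no output level covers variable cost.
Best response: produce nothing and absorb the ¥373 fixed cost.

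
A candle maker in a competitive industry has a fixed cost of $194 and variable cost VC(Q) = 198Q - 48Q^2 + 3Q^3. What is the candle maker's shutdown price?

The firm shuts down when price falls below the minimum of average variable cost. AVC = VC/Q = 198 - 48Q + 3Q^2.
At the minimum of AVC, MC = AVC. MC = 198 - 96Q + 9Q^2; setting MC = AVC gives 6Q^2 - 48Q = 0, so Q = 8. min AVC = 6.
The firm shuts down for any P below $6.

$6 per unit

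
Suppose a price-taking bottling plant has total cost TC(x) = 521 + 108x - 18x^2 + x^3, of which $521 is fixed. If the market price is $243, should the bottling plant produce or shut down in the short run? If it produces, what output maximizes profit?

Produce at x = 15

Variable cost is VC = 108x - 18x^2 + x^3, so AVC = VC/x = 108 - 18x + x^2 and MC = dTC/dx = 108 - 36x + 3x^2.
The AVC parabola has its vertex at x = 18/2 = 9, where AVC = 108 - 18·9 + 9^2 = $27.
Since P = $243 ≥ min AVC = $27, price covers variable cost and the firm should produce.
P = MC gives -135 - 36x + 3x^2 = 0, with roots -3 and 15. Take the larger (rising MC): x* = 15.
Check: AVC at x = 15 is $63 ≤ P, so revenue covers variable cost.
Profit = P·x − TC = 243·15 − 1466 = $2179.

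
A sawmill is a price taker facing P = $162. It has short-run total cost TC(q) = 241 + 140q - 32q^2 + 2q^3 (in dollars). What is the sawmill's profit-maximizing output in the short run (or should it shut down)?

Produce at q = 11

Variable cost is VC = 140q - 32q^2 + 2q^3, so AVC = VC/q = 140 - 32q + 2q^2 and MC = dTC/dq = 140 - 64q + 6q^2.
AVC is minimized where dAVC/dq = -32 + 4q = 0, at q = 8; min AVC = 140 - 32·8 + 2·8^2 = $12.
P = $162 exceeds min AVC = $12, so the firm stays open.
Solving P = MC: -22 - 64q + 6q^2 = 0 ⇒ q = -1/3 or 11. On the upward-sloping branch, q* = 11.
Check: AVC at q = 11 is $30 ≤ P, so revenue covers variable cost.
Profit = P·q − TC = 162·11 − 571 = $1211.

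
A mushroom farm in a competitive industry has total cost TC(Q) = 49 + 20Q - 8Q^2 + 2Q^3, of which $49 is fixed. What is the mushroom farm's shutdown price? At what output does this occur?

$12 per unit, at Q = 2

The firm shuts down when price falls below the minimum of average variable cost. AVC = VC/Q = 20 - 8Q + 2Q^2.
At the minimum of AVC, MC = AVC. MC = 20 - 16Q + 6Q^2; setting MC = AVC gives 4Q^2 - 8Q = 0, so Q = 2. min AVC = 12.
So the shutdown price is $12.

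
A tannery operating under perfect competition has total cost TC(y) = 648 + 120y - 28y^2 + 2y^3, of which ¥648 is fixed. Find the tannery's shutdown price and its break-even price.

Shutdown price = ¥22; break-even price = ¥102

Shutdown price = min AVC. AVC = 120 - 28y + 2y^2, with vertex at y = 7 and minimum ¥22.
ATC = 648/y + 120 - 28y + 2y^2. Setting dATC/dy = −648/y^2 − 28 + 4y = 0 gives y = 9 (since 4·9^3 − 28·9^2 = 648).
min ATC = 648/9 + 120 − 28·9 + 2·9^2 = ¥102. That is the break-even price.
Between these two prices the firm operates at a loss; above ¥102 it earns a profit.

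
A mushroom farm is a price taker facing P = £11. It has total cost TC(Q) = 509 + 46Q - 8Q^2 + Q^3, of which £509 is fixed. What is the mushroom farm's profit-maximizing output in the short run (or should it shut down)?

From TC, MC = TC'(Q) = 46 - 16Q + 3Q^2 and AVC = VC/Q = 46 - 8Q + Q^2.
AVC hits its minimum where MC = AVC, at Q = 4, giving min AVC = 46 - 8·4 + 4^2 = £30.
Since P = £11 < min AVC = £30, price fails to cover variable cost at any output.
Best response: produce nothing and absorb the £509 fixed cost.

Shut down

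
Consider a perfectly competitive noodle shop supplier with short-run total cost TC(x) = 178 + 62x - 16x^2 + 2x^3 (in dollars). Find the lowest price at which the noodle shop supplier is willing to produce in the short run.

The shutdown price is the minimum of AVC. VC = 62x - 16x^2 + 2x^3, so AVC = 62 - 16x + 2x^2.
At the minimum of AVC, MC = AVC. MC = 62 - 32x + 6x^2; setting MC = AVC gives 4x^2 - 16x = 0, so x = 4. min AVC = 30.
The firm shuts down for any P below $30.

$30 per unit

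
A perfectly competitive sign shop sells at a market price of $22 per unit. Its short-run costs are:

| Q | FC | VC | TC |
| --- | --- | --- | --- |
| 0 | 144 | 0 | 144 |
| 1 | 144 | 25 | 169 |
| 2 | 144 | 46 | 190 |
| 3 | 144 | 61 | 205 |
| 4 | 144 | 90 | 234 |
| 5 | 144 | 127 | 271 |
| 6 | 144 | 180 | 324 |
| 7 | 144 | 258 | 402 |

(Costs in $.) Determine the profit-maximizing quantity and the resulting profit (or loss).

Q = 3; profit = -$139

Tabulate TR − TC: Q=0: -144; Q=1: -147; Q=2: -146; Q=3: -139; Q=4: -146; Q=5: -161; Q=6: -192; Q=7: -248.
Profit is maximized at Q = 3. AVC there is 61/3 = $20.33 ≤ P, so producing beats shutting down (which would give -$144).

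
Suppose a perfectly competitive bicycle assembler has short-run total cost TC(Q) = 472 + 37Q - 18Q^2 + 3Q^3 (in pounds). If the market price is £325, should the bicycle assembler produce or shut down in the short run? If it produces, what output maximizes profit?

Produce at Q = 8

Strip out fixed cost: VC = 37Q - 18Q^2 + 3Q^3. Then AVC = 37 - 18Q + 3Q^2 and MC = 37 - 36Q + 9Q^2.
AVC is minimized where dAVC/dQ = -18 + 6Q = 0, at Q = 3; min AVC = 37 - 18·3 + 3·3^2 = £10.
Since P = £325 ≥ min AVC = £10, price covers variable cost and the firm should produce.
Solving P = MC: -288 - 36Q + 9Q^2 = 0 ⇒ Q = -4 or 8. On the upward-sloping branch, Q* = 8.
Check: AVC at Q = 8 is £85 ≤ P, so revenue covers variable cost.
Profit = P·Q − TC = 325·8 − 1152 = £1448.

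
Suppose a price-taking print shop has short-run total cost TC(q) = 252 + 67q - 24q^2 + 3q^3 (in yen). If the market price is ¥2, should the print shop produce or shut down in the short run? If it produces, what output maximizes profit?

Shut down

From TC, MC = TC'(q) = 67 - 48q + 9q^2 and AVC = VC/q = 67 - 24q + 3q^2.
AVC is minimized where dAVC/dq = -24 + 6q = 0, at q = 4; min AVC = 67 - 24·4 + 3·4^2 = ¥19.
With P < min AVC (¥2 < ¥19), every unit sold adds to the loss.
Best response: produce nothing and absorb the ¥252 fixed cost.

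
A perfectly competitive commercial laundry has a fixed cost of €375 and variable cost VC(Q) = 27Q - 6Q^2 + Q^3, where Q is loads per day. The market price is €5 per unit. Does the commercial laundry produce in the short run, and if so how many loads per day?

Shut down

Strip out fixed cost: VC = 27Q - 6Q^2 + Q^3. Then AVC = 27 - 6Q + Q^2 and MC = 27 - 12Q + 3Q^2.
The AVC parabola has its vertex at Q = 6/2 = 3, where AVC = 27 - 6·3 + 3^2 = €18.
With P < min AVC (€5 < €18), every unit sold adds to the loss.
Shutting down limits the loss to fixed cost, €375.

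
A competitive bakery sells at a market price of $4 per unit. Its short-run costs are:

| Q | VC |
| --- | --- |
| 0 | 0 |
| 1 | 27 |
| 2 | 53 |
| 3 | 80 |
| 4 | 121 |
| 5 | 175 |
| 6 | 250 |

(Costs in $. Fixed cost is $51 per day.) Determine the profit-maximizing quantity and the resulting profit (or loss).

Q = 0 (shut down); profit = -$51

Compute π = P·Q − TC at each output: Q=0: -51; Q=1: -74; Q=2: -96; Q=3: -119; Q=4: -156; Q=5: -206; Q=6: -277.
Profit is highest at Q = 0. Equivalently, the lowest AVC in the table is 53/2 ≈ $26.50 at Q = 2, and P = $4 falls below it — price never covers variable cost, so the firm shuts down and loses only its fixed cost.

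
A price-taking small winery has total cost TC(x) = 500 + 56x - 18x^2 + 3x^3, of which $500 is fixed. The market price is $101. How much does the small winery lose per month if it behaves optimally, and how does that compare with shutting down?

AVC = 56 - 18x + 3x^2; min AVC = $29 at x = 3. Since P = $101 ≥ min AVC, the firm produces.
MC = 56 - 36x + 9x^2. Setting P = MC and taking the root on the rising branch gives x* = 5.
TR = 101·5 = 505. TC = 500 + 205 = 705. Profit = 505 − 705 = -$200.
Shutting down would mean losing the fixed cost of $500, so operating at a loss of $200 is better by $300.

Profit = -$200 at x = 5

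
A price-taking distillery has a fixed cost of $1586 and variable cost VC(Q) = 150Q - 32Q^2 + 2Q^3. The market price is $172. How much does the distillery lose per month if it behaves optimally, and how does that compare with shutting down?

AVC = 150 - 32Q + 2Q^2 has its minimum $22 at Q = 8; price $172 clears that bar, so the firm operates.
With MC = 150 - 64Q + 6Q^2, P = MC on the upward-sloping part at Q* = 11.
TR = 172·11 = 1892. TC = 1586 + 440 = 2026. Profit = 1892 − 2026 = -$134.
Shutting down would mean losing the fixed cost of $1586, so operating at a loss of $134 is better by $1452.

Profit = -$134 at Q = 11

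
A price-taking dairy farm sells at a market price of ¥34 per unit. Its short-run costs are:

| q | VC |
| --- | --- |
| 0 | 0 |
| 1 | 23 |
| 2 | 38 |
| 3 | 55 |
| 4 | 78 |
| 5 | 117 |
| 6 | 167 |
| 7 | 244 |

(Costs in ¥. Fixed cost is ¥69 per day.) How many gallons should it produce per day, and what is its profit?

Tabulate TR − TC: q=0: -69; q=1: -58; q=2: -39; q=3: -22; q=4: -11; q=5: -16; q=6: -32; q=7: -75.
Profit is maximized at q = 4. AVC there is 78/4 = ¥19.50 ≤ P, so producing beats shutting down (which would give -¥69).

q = 4; profit = -¥11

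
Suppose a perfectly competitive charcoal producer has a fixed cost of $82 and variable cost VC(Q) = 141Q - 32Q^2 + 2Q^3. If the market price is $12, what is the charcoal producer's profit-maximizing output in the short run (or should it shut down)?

Strip out fixed cost: VC = 141Q - 32Q^2 + 2Q^3. Then AVC = 141 - 32Q + 2Q^2 and MC = 141 - 64Q + 6Q^2.
The AVC parabola has its vertex at Q = 32/4 = 8, where AVC = 141 - 32·8 + 2·8^2 = $13.
With P < min AVC ($12 < $13), every unit sold adds to the loss.
The firm minimizes its loss by shutting down and losing only its fixed cost of $82.

Shut down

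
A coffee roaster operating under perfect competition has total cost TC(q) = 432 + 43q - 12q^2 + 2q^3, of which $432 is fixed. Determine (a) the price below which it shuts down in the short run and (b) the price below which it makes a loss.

Shutdown price = $25; break-even price = $115

Shutdown price = min AVC. AVC = 43 - 12q + 2q^2, with vertex at q = 3 and minimum $25.
ATC = 432/q + 43 - 12q + 2q^2. Setting dATC/dq = −432/q^2 − 12 + 4q = 0 gives q = 6 (since 4·6^3 − 12·6^2 = 432).
min ATC = 432/6 + 43 − 12·6 + 2·6^2 = $115. That is the break-even price.
For $25 ≤ P < $115 the firm produces at a loss; below $25 it shuts down.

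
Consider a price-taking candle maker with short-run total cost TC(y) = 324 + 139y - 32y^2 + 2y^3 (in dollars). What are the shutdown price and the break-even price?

AVC = 139 - 32y + 2y^2; minimized at y = 8, giving min AVC = $11. That is the shutdown price.
ATC = 324/y + 139 - 32y + 2y^2. Setting dATC/dy = −324/y^2 − 32 + 4y = 0 gives y = 9 (since 4·9^3 − 32·9^2 = 324).
min ATC = 324/9 + 139 − 32·9 + 2·9^2 = $49. That is the break-even price.
For $11 ≤ P < $49 the firm produces at a loss; below $11 it shuts down.

Shutdown price = $11; break-even price = $49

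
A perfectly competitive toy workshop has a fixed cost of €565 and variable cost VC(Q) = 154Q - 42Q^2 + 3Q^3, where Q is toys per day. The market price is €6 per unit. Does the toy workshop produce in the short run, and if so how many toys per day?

Shut down

Strip out fixed cost: VC = 154Q - 42Q^2 + 3Q^3. Then AVC = 154 - 42Q + 3Q^2 and MC = 154 - 84Q + 9Q^2.
AVC hits its minimum where MC = AVC, at Q = 7, giving min AVC = 154 - 42·7 + 3·7^2 = €7.
P = €6 lies below min AVC = €7; no output level covers variable cost.
Shutting down limits the loss to fixed cost, €565.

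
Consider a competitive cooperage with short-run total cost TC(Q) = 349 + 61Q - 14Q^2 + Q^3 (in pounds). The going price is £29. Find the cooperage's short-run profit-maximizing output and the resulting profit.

AVC = 61 - 14Q + Q^2; min AVC = £12 at Q = 7. Since P = £29 ≥ min AVC, the firm produces.
With MC = 61 - 28Q + 3Q^2, P = MC on the upward-sloping part at Q* = 8.
TR = 29·8 = 232. TC = 349 + 104 = 453. Profit = 232 − 453 = -£221.
By producing, the firm covers all variable cost plus £128 of fixed cost; shutting down would lose the full £349.

Profit = -£221 at Q = 8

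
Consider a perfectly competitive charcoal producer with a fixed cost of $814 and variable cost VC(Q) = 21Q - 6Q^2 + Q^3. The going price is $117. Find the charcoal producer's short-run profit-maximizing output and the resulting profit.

Profit = -$174 at Q = 8

AVC = 21 - 6Q + Q^2; min AVC = $12 at Q = 3. Since P = $117 ≥ min AVC, the firm produces.
MC = 21 - 12Q + 3Q^2. Setting P = MC and taking the root on the rising branch gives Q* = 8.
TR = 117·8 = 936. TC = 814 + 296 = 1110. Profit = 936 − 1110 = -$174.
That loss of $174 beats the $814 the firm would lose by shutting down; producing recovers $640 of fixed cost.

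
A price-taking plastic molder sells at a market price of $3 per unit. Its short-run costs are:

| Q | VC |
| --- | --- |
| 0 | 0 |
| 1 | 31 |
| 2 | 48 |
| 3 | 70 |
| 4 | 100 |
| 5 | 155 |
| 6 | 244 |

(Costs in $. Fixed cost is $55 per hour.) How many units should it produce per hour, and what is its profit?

Profit at each row (π = 3Q − TC): Q=0: -55; Q=1: -83; Q=2: -97; Q=3: -116; Q=4: -143; Q=5: -195; Q=6: -281.
Profit is highest at Q = 0. Equivalently, the lowest AVC in the table is 70/3 ≈ $23.33 at Q = 3, and P = $3 falls below it — price never covers variable cost, so the firm shuts down and loses only its fixed cost.

Q = 0 (shut down); profit = -$55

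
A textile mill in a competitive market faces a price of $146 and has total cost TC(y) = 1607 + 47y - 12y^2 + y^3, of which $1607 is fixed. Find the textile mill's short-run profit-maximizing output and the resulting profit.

AVC = 47 - 12y + y^2 has its minimum $11 at y = 6; price $146 clears that bar, so the firm operates.
With MC = 47 - 24y + 3y^2, P = MC on the upward-sloping part at y* = 11.
TR = 146·11 = 1606. TC = 1607 + 396 = 2003. Profit = 1606 − 2003 = -$397.
Shutting down would mean losing the fixed cost of $1607, so operating at a loss of $397 is better by $1210.

Profit = -$397 at y = 11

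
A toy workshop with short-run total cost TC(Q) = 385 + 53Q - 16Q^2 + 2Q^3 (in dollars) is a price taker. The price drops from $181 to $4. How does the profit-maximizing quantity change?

MC = 53 - 32Q + 6Q^2; the shutdown threshold is min AVC = $21 (at Q = 4).
With P = $181 above the shutdown price, P = MC gives Q = 8.
At P = $4 < min AVC = $21, price no longer covers variable cost at any output, so the firm shuts down: Q = 0.

Output falls from 8 to 0 (the firm shuts down)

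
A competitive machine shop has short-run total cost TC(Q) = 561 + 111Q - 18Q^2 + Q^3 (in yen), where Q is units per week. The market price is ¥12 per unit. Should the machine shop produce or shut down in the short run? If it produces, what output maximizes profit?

Variable cost is VC = 111Q - 18Q^2 + Q^3, so AVC = VC/Q = 111 - 18Q + Q^2 and MC = dTC/dQ = 111 - 36Q + 3Q^2.
AVC is minimized where dAVC/dQ = -18 + 2Q = 0, at Q = 9; min AVC = 111 - 18·9 + 9^2 = ¥30.
Since P = ¥12 < min AVC = ¥30, price fails to cover variable cost at any output.
Best response: produce nothing and absorb the ¥561 fixed cost.

Shut down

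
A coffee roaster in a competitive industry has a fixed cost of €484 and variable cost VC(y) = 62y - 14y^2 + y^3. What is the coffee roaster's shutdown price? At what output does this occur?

€13 per unit, at y = 7

Short-run supply begins at min AVC. From VC = 62y - 14y^2 + y^3, AVC = 62 - 14y + y^2.
At the minimum of AVC, MC = AVC. MC = 62 - 28y + 3y^2; setting MC = AVC gives 2y^2 - 14y = 0, so y = 7. min AVC = 13.
So the shutdown price is €13.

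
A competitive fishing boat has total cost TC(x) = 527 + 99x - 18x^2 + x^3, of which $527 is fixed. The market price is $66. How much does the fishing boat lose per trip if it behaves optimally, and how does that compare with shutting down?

AVC = 99 - 18x + x^2 has its minimum $18 at x = 9; price $66 clears that bar, so the firm operates.
MC = 99 - 36x + 3x^2. Setting P = MC and taking the root on the rising branch gives x* = 11.
TR = 66·11 = 726. TC = 527 + 242 = 769. Profit = 726 − 769 = -$43.
Shutting down would mean losing the fixed cost of $527, so operating at a loss of $43 is better by $484.

Profit = -$43 at x = 11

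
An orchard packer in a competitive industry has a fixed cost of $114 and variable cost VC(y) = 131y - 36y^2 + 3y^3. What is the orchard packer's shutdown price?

The firm shuts down when price falls below the minimum of average variable cost. AVC = VC/y = 131 - 36y + 3y^2.
At the minimum of AVC, MC = AVC. MC = 131 - 72y + 9y^2; setting MC = AVC gives 6y^2 - 36y = 0, so y = 6. min AVC = 23.
So the shutdown price is $23.

$23 per unit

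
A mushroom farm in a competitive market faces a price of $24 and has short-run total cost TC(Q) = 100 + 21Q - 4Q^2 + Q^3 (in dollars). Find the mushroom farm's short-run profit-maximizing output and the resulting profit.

Profit = -$82 at Q = 3

AVC = 21 - 4Q + Q^2 has its minimum $17 at Q = 2; price $24 clears that bar, so the firm operates.
With MC = 21 - 8Q + 3Q^2, P = MC on the upward-sloping part at Q* = 3.
TR = 24·3 = 72. TC = 100 + 54 = 154. Profit = 72 − 154 = -$82.
Shutting down would mean losing the fixed cost of $100, so operating at a loss of $82 is better by $18.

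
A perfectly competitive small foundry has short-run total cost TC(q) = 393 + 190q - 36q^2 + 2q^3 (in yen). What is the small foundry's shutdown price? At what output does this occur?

¥28 per unit, at q = 9

The firm shuts down when price falls below the minimum of average variable cost. AVC = VC/q = 190 - 36q + 2q^2.
dAVC/dq = -36 + 4q = 0 gives q = 9. min AVC = 190 - 36·9 + 2·9^2 = 28.
So the shutdown price is ¥28.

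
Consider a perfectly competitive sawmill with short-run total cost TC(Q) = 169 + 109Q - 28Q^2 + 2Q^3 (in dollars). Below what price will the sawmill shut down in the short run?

$11 per unit

Short-run supply begins at min AVC. From VC = 109Q - 28Q^2 + 2Q^3, AVC = 109 - 28Q + 2Q^2.
dAVC/dQ = -28 + 4Q = 0 gives Q = 7. min AVC = 109 - 28·7 + 2·7^2 = 11.
The firm shuts down for any P below $11.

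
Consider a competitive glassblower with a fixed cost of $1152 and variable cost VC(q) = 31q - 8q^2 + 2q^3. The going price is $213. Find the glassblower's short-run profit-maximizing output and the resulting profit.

Profit = -$172 at q = 7

AVC = 31 - 8q + 2q^2; min AVC = $23 at q = 2. Since P = $213 ≥ min AVC, the firm produces.
MC = 31 - 16q + 6q^2. Setting P = MC and taking the root on the rising branch gives q* = 7.
TR = 213·7 = 1491. TC = 1152 + 511 = 1663. Profit = 1491 − 1663 = -$172.
Shutting down would mean losing the fixed cost of $1152, so operating at a loss of $172 is better by $980.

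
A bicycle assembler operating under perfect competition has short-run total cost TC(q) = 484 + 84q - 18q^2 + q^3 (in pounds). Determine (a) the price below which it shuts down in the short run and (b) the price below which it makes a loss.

Shutdown price = £3; break-even price = £51

AVC = 84 - 18q + q^2; minimized at q = 9, giving min AVC = £3. That is the shutdown price.
ATC = 484/q + 84 - 18q + q^2. Setting dATC/dq = −484/q^2 − 18 + 2q = 0 gives q = 11 (since 2·11^3 − 18·11^2 = 484).
min ATC = 484/11 + 84 − 18·11 + 11^2 = £51. That is the break-even price.
For £3 ≤ P < £51 the firm produces at a loss; below £3 it shuts down.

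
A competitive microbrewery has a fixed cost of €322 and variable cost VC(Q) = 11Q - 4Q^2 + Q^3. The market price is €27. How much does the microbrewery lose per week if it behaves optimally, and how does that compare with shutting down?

Profit = -€258 at Q = 4

AVC = 11 - 4Q + Q^2; min AVC = €7 at Q = 2. Since P = €27 ≥ min AVC, the firm produces.
MC = 11 - 8Q + 3Q^2. Setting P = MC and taking the root on the rising branch gives Q* = 4.
TR = 27·4 = 108. TC = 322 + 44 = 366. Profit = 108 − 366 = -€258.
That loss of €258 beats the €322 the firm would lose by shutting down; producing recovers €64 of fixed cost.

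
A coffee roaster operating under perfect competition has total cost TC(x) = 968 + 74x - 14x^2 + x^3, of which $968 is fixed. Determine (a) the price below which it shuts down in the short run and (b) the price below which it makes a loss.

AVC = 74 - 14x + x^2; minimized at x = 7, giving min AVC = $25. That is the shutdown price.
ATC = 968/x + 74 - 14x + x^2. Setting dATC/dx = −968/x^2 − 14 + 2x = 0 gives x = 11 (since 2·11^3 − 14·11^2 = 968).
min ATC = 968/11 + 74 − 14·11 + 11^2 = $129. That is the break-even price.
For $25 ≤ P < $129 the firm produces at a loss; below $25 it shuts down.

Shutdown price = $25; break-even price = $129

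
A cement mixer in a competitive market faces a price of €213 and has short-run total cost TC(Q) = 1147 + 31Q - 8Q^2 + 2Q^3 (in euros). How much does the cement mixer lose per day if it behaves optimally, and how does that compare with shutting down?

AVC = 31 - 8Q + 2Q^2 has its minimum €23 at Q = 2; price €213 clears that bar, so the firm operates.
MC = 31 - 16Q + 6Q^2. Setting P = MC and taking the root on the rising branch gives Q* = 7.
TR = 213·7 = 1491. TC = 1147 + 511 = 1658. Profit = 1491 − 1658 = -€167.
By producing, the firm covers all variable cost plus €980 of fixed cost; shutting down would lose the full €1147.

Profit = -€167 at Q = 7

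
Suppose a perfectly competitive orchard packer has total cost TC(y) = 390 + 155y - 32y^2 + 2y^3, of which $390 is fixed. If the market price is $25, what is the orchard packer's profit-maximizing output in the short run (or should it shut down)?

From TC, MC = TC'(y) = 155 - 64y + 6y^2 and AVC = VC/y = 155 - 32y + 2y^2.
The AVC parabola has its vertex at y = 32/4 = 8, where AVC = 155 - 32·8 + 2·8^2 = $27.
With P < min AVC ($25 < $27), every unit sold adds to the loss.
Best response: produce nothing and absorb the $390 fixed cost.

Shut down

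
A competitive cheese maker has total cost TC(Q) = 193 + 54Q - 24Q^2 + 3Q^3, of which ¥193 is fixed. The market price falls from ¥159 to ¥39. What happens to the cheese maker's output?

MC = 54 - 48Q + 9Q^2; the shutdown threshold is min AVC = ¥6 (at Q = 4).
With P = ¥159 above the shutdown price, P = MC gives Q = 7.
At P = ¥39 ≥ min AVC, set P = MC: Q = 5. The firm stays open but cuts output.

Output falls from 7 to 5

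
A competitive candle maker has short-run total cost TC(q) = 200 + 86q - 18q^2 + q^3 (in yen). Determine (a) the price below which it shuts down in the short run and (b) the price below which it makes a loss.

Shutdown price = ¥5; break-even price = ¥26

AVC = 86 - 18q + q^2; minimized at q = 9, giving min AVC = ¥5. That is the shutdown price.
ATC = 200/q + 86 - 18q + q^2. Setting dATC/dq = −200/q^2 − 18 + 2q = 0 gives q = 10 (since 2·10^3 − 18·10^2 = 200).
min ATC = 200/10 + 86 − 18·10 + 10^2 = ¥26. That is the break-even price.
For ¥5 ≤ P < ¥26 the firm produces at a loss; below ¥5 it shuts down.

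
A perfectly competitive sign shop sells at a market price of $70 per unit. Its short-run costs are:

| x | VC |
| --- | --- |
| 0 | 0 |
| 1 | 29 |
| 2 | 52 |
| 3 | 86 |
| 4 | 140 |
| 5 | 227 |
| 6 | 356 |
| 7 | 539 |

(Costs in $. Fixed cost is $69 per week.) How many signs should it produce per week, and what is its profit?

x = 4; profit = $71

Compute π = P·x − TC at each output: x=0: -69; x=1: -28; x=2: 19; x=3: 55; x=4: 71; x=5: 54; x=6: -5; x=7: -118.
Profit is maximized at x = 4. AVC there is 140/4 = $35 ≤ P, so producing beats shutting down (which would give -$69).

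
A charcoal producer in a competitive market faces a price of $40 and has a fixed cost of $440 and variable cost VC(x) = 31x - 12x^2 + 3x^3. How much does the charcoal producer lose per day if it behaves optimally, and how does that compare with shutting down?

Profit = -$386 at x = 3

AVC = 31 - 12x + 3x^2; min AVC = $19 at x = 2. Since P = $40 ≥ min AVC, the firm produces.
MC = 31 - 24x + 9x^2. Setting P = MC and taking the root on the rising branch gives x* = 3.
TR = 40·3 = 120. TC = 440 + 66 = 506. Profit = 120 − 506 = -$386.
By producing, the firm covers all variable cost plus $54 of fixed cost; shutting down would lose the full $440.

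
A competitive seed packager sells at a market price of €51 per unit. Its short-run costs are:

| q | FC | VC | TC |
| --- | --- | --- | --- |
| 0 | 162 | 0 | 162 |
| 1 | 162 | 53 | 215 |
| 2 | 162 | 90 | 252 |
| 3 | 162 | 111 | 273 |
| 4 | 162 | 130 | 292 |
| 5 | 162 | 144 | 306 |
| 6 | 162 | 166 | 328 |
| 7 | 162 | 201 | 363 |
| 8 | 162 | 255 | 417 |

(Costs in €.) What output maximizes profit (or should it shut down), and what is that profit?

Compute π = P·q − TC at each output: q=0: -162; q=1: -164; q=2: -150; q=3: -120; q=4: -88; q=5: -51; q=6: -22; q=7: -6; q=8: -9.
Profit is maximized at q = 7. AVC there is 201/7 = €28.71 ≤ P, so producing beats shutting down (which would give -€162).

q = 7; profit = -€6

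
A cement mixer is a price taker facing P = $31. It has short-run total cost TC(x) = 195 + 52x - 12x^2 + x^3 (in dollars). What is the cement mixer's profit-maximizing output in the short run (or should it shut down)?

Variable cost is VC = 52x - 12x^2 + x^3, so AVC = VC/x = 52 - 12x + x^2 and MC = dTC/dx = 52 - 24x + 3x^2.
AVC is minimized where dAVC/dx = -12 + 2x = 0, at x = 6; min AVC = 52 - 12·6 + 6^2 = $16.
Since P = $31 ≥ min AVC = $16, price covers variable cost and the firm should produce.
Solving P = MC: 21 - 24x + 3x^2 = 0 ⇒ x = 1 or 7. On the upward-sloping branch, x* = 7.
Check: AVC at x = 7 is $17 ≤ P, so revenue covers variable cost.
Profit = P·x − TC = 31·7 − 314 = -$97, a loss, but smaller than the $195 fixed cost the firm would lose by shutting down.

Produce at x = 7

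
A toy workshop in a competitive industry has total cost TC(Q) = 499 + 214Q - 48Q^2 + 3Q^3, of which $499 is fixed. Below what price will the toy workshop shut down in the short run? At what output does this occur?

$22 per unit, at Q = 8

Short-run supply begins at min AVC. From VC = 214Q - 48Q^2 + 3Q^3, AVC = 214 - 48Q + 3Q^2.
dAVC/dQ = -48 + 6Q = 0 gives Q = 8. min AVC = 214 - 48·8 + 3·8^2 = 22.
So the shutdown price is $22.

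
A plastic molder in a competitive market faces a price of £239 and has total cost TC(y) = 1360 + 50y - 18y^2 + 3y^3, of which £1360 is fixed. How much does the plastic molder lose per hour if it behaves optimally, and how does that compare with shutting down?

Profit = -£184 at y = 7

AVC = 50 - 18y + 3y^2; min AVC = £23 at y = 3. Since P = £239 ≥ min AVC, the firm produces.
MC = 50 - 36y + 9y^2. Setting P = MC and taking the root on the rising branch gives y* = 7.
TR = 239·7 = 1673. TC = 1360 + 497 = 1857. Profit = 1673 − 1857 = -£184.
That loss of £184 beats the £1360 the firm would lose by shutting down; producing recovers £1176 of fixed cost.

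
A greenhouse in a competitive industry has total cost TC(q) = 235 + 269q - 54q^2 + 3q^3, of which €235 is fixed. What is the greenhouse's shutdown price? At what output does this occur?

€26 per unit, at q = 9

Short-run supply begins at min AVC. From VC = 269q - 54q^2 + 3q^3, AVC = 269 - 54q + 3q^2.
dAVC/dq = -54 + 6q = 0 gives q = 9. min AVC = 269 - 54·9 + 3·9^2 = 26.
So the shutdown price is €26.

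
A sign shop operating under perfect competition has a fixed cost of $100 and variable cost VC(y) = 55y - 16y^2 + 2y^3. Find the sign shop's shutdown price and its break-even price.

Shutdown price = $23; break-even price = $45

AVC = 55 - 16y + 2y^2; minimized at y = 4, giving min AVC = $23. That is the shutdown price.
ATC = 100/y + 55 - 16y + 2y^2. Setting dATC/dy = −100/y^2 − 16 + 4y = 0 gives y = 5 (since 4·5^3 − 16·5^2 = 100).
min ATC = 100/5 + 55 − 16·5 + 2·5^2 = $45. That is the break-even price.
Between these two prices the firm operates at a loss; above $45 it earns a profit.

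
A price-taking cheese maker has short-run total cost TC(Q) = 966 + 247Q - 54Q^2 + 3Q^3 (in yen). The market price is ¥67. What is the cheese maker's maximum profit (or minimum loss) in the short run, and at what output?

AVC = 247 - 54Q + 3Q^2 has its minimum ¥4 at Q = 9; price ¥67 clears that bar, so the firm operates.
MC = 247 - 108Q + 9Q^2. Setting P = MC and taking the root on the rising branch gives Q* = 10.
TR = 67·10 = 670. TC = 966 + 70 = 1036. Profit = 670 − 1036 = -¥366.
That loss of ¥366 beats the ¥966 the firm would lose by shutting down; producing recovers ¥600 of fixed cost.

Profit = -¥366 at Q = 10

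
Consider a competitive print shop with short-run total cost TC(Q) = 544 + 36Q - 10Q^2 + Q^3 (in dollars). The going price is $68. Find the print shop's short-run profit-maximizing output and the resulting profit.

AVC = 36 - 10Q + Q^2 has its minimum $11 at Q = 5; price $68 clears that bar, so the firm operates.
MC = 36 - 20Q + 3Q^2. Setting P = MC and taking the root on the rising branch gives Q* = 8.
TR = 68·8 = 544. TC = 544 + 160 = 704. Profit = 544 − 704 = -$160.
That loss of $160 beats the $544 the firm would lose by shutting down; producing recovers $384 of fixed cost.

Profit = -$160 at Q = 8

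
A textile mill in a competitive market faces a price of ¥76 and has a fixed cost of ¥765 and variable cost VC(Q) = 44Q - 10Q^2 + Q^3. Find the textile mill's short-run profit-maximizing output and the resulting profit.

Profit = -¥381 at Q = 8

AVC = 44 - 10Q + Q^2; min AVC = ¥19 at Q = 5. Since P = ¥76 ≥ min AVC, the firm produces.
MC = 44 - 20Q + 3Q^2. Setting P = MC and taking the root on the rising branch gives Q* = 8.
TR = 76·8 = 608. TC = 765 + 224 = 989. Profit = 608 − 989 = -¥381.
By producing, the firm covers all variable cost plus ¥384 of fixed cost; shutting down would lose the full ¥765.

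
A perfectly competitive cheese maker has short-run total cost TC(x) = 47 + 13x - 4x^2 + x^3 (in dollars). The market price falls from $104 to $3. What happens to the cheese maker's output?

Output falls from 7 to 0 (the firm shuts down)

AVC = 13 - 4x + x^2, minimized at x = 2 where min AVC = $9. MC = 13 - 8x + 3x^2.
At P = $104 ≥ min AVC, set P = MC on the rising branch: x = 7.
At P = $3 < min AVC = $9, price no longer covers variable cost at any output, so the firm shuts down: x = 0.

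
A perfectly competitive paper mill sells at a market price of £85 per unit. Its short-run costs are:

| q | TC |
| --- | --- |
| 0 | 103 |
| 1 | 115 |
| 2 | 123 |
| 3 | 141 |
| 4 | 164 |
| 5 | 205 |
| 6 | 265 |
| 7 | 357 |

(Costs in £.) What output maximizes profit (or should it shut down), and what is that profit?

q = 6; profit = £245

Tabulate TR − TC: q=0: -103; q=1: -30; q=2: 47; q=3: 114; q=4: 176; q=5: 220; q=6: 245; q=7: 238.
Profit is maximized at q = 6. AVC there is 162/6 = £27 ≤ P, so producing beats shutting down (which would give -£103).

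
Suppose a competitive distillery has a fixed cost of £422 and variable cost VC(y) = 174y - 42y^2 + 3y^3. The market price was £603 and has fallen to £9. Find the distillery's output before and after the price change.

MC = 174 - 84y + 9y^2; the shutdown threshold is min AVC = £27 (at y = 7).
With P = £603 above the shutdown price, P = MC gives y = 13.
At P = £9 < min AVC = £27, price no longer covers variable cost at any output, so the firm shuts down: y = 0.

Output falls from 13 to 0 (the firm shuts down)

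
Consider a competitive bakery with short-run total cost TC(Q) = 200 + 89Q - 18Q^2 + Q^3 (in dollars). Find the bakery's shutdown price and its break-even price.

Shutdown price = $8; break-even price = $29

AVC = 89 - 18Q + Q^2; minimized at Q = 9, giving min AVC = $8. That is the shutdown price.
ATC = 200/Q + 89 - 18Q + Q^2. Setting dATC/dQ = −200/Q^2 − 18 + 2Q = 0 gives Q = 10 (since 2·10^3 − 18·10^2 = 200).
min ATC = 200/10 + 89 − 18·10 + 10^2 = $29. That is the break-even price.
For $8 ≤ P < $29 the firm produces at a loss; below $8 it shuts down.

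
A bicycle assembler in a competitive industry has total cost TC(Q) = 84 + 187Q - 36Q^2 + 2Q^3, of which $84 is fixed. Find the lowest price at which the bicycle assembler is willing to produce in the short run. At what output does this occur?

The shutdown price is the minimum of AVC. VC = 187Q - 36Q^2 + 2Q^3, so AVC = 187 - 36Q + 2Q^2.
dAVC/dQ = -36 + 4Q = 0 gives Q = 9. min AVC = 187 - 36·9 + 2·9^2 = 25.
The firm shuts down for any P below $25.

$25 per unit, at Q = 9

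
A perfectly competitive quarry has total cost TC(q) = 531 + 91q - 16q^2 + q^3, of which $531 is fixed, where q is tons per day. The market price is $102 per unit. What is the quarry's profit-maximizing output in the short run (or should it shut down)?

Variable cost is VC = 91q - 16q^2 + q^3, so AVC = VC/q = 91 - 16q + q^2 and MC = dTC/dq = 91 - 32q + 3q^2.
The AVC parabola has its vertex at q = 16/2 = 8, where AVC = 91 - 16·8 + 8^2 = $27.
P = $102 exceeds min AVC = $27, so the firm stays open.
P = MC gives -11 - 32q + 3q^2 = 0, with roots -1/3 and 11. Take the larger (rising MC): q* = 11.
Check: AVC at q = 11 is $36 ≤ P, so revenue covers variable cost.
Profit = P·q − TC = 102·11 − 927 = $195.

Produce at q = 11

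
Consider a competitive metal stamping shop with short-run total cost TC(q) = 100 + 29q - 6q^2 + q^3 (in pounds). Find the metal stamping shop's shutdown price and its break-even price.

Shutdown price = £20; break-even price = £44

AVC = 29 - 6q + q^2; minimized at q = 3, giving min AVC = £20. That is the shutdown price.
ATC = 100/q + 29 - 6q + q^2. Setting dATC/dq = −100/q^2 − 6 + 2q = 0 gives q = 5 (since 2·5^3 − 6·5^2 = 100).
min ATC = 100/5 + 29 − 6·5 + 5^2 = £44. That is the break-even price.
Between these two prices the firm operates at a loss; above £44 it earns a profit.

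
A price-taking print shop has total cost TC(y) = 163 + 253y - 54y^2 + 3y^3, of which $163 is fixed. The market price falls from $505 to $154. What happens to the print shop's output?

Output falls from 14 to 11

AVC = 253 - 54y + 3y^2, minimized at y = 9 where min AVC = $10. MC = 253 - 108y + 9y^2.
With P = $505 above the shutdown price, P = MC gives y = 14.
At P = $154 ≥ min AVC, set P = MC: y = 11. The firm stays open but cuts output.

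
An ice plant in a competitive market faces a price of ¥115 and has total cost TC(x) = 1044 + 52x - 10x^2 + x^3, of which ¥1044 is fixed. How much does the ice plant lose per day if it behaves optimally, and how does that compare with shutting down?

AVC = 52 - 10x + x^2; min AVC = ¥27 at x = 5. Since P = ¥115 ≥ min AVC, the firm produces.
With MC = 52 - 20x + 3x^2, P = MC on the upward-sloping part at x* = 9.
TR = 115·9 = 1035. TC = 1044 + 387 = 1431. Profit = 1035 − 1431 = -¥396.
By producing, the firm covers all variable cost plus ¥648 of fixed cost; shutting down would lose the full ¥1044.

Profit = -¥396 at x = 9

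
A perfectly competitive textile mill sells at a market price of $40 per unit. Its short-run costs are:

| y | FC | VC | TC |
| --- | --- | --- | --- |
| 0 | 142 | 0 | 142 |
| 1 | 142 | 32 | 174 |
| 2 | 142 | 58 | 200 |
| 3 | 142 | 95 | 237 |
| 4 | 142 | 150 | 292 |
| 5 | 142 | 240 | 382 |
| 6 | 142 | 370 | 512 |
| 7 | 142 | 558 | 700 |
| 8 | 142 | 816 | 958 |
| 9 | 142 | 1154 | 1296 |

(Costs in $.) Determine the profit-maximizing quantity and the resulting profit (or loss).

y = 3; profit = -$117

Profit at each row (π = 40y − TC): y=0: -142; y=1: -134; y=2: -120; y=3: -117; y=4: -132; y=5: -182; y=6: -272; y=7: -420; y=8: -638; y=9: -936.
Profit is maximized at y = 3. AVC there is 95/3 = $31.67 ≤ P, so producing beats shutting down (which would give -$142).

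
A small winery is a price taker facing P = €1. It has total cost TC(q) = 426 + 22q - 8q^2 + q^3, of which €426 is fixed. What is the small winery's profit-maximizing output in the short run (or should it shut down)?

From TC, MC = TC'(q) = 22 - 16q + 3q^2 and AVC = VC/q = 22 - 8q + q^2.
The AVC parabola has its vertex at q = 8/2 = 4, where AVC = 22 - 8·4 + 4^2 = €6.
With P < min AVC (€1 < €6), every unit sold adds to the loss.
The firm minimizes its loss by shutting down and losing only its fixed cost of €426.

Shut down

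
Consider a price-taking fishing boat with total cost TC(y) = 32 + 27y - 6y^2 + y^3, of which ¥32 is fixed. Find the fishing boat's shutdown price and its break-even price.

Shutdown price = ¥18; break-even price = ¥27

AVC = 27 - 6y + y^2; minimized at y = 3, giving min AVC = ¥18. That is the shutdown price.
ATC = 32/y + 27 - 6y + y^2. Setting dATC/dy = −32/y^2 − 6 + 2y = 0 gives y = 4 (since 2·4^3 − 6·4^2 = 32).
min ATC = 32/4 + 27 − 6·4 + 4^2 = ¥27. That is the break-even price.
Between these two prices the firm operates at a loss; above ¥27 it earns a profit.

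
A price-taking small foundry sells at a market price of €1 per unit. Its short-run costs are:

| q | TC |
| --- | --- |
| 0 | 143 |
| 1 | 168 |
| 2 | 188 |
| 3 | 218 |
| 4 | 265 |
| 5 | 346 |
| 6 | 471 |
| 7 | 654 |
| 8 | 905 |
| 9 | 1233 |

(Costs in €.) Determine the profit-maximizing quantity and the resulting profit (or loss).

q = 0 (shut down); profit = -€143

Tabulate TR − TC: q=0: -143; q=1: -167; q=2: -186; q=3: -215; q=4: -261; q=5: -341; q=6: -465; q=7: -647; q=8: -897; q=9: -1224.
Profit is highest at q = 0. Equivalently, the lowest AVC in the table is 45/2 ≈ €22.50 at q = 2, and P = €1 falls below it — price never covers variable cost, so the firm shuts down and loses only its fixed cost.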